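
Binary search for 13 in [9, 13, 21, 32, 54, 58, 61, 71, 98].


Step 1: lo=0, hi=8, mid=4, val=54
Step 2: lo=0, hi=3, mid=1, val=13

Found at index 1


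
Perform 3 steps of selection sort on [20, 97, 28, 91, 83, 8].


Initial: [20, 97, 28, 91, 83, 8]
Step 1: min=8 at 5
  Swap: [8, 97, 28, 91, 83, 20]
Step 2: min=20 at 5
  Swap: [8, 20, 28, 91, 83, 97]
Step 3: min=28 at 2
  Swap: [8, 20, 28, 91, 83, 97]

After 3 steps: [8, 20, 28, 91, 83, 97]


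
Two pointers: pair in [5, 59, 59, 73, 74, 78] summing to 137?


lo=0(5)+hi=5(78)=83
lo=1(59)+hi=5(78)=137

Yes: 59+78=137


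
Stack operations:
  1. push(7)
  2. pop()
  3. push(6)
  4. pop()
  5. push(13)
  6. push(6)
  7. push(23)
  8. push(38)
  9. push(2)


push(7) -> [7]
pop()->7, []
push(6) -> [6]
pop()->6, []
push(13) -> [13]
push(6) -> [13, 6]
push(23) -> [13, 6, 23]
push(38) -> [13, 6, 23, 38]
push(2) -> [13, 6, 23, 38, 2]

Final stack: [13, 6, 23, 38, 2]


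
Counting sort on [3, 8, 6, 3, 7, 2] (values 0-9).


Input: [3, 8, 6, 3, 7, 2]
Counts: [0, 0, 1, 2, 0, 0, 1, 1, 1, 0]

Sorted: [2, 3, 3, 6, 7, 8]


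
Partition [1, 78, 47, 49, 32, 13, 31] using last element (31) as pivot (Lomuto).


Pivot: 31
  1 <= 31: advance i (no swap)
  13 <= 31: swap -> [1, 13, 47, 49, 32, 78, 31]
Place pivot at 2: [1, 13, 31, 49, 32, 78, 47]

Partitioned: [1, 13, 31, 49, 32, 78, 47]


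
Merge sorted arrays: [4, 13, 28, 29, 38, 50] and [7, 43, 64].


Take 4 from A
Take 7 from B
Take 13 from A
Take 28 from A
Take 29 from A
Take 38 from A
Take 43 from B
Take 50 from A

Merged: [4, 7, 13, 28, 29, 38, 43, 50, 64]


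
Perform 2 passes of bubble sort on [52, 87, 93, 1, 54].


Initial: [52, 87, 93, 1, 54]
Pass 1: [52, 87, 1, 54, 93] (2 swaps)
Pass 2: [52, 1, 54, 87, 93] (2 swaps)

After 2 passes: [52, 1, 54, 87, 93]


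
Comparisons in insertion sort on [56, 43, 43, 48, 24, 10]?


Algorithm: insertion sort
Input: [56, 43, 43, 48, 24, 10]
Sorted: [10, 24, 43, 43, 48, 56]

14


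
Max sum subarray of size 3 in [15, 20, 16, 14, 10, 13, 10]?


[0:3]: 51
[1:4]: 50
[2:5]: 40
[3:6]: 37
[4:7]: 33

Max: 51 at [0:3]


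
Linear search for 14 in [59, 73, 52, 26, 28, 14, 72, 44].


i=0: 59!=14
i=1: 73!=14
i=2: 52!=14
i=3: 26!=14
i=4: 28!=14
i=5: 14==14 found!

Found at 5, 6 comps


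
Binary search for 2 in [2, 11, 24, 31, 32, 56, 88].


Step 1: lo=0, hi=6, mid=3, val=31
Step 2: lo=0, hi=2, mid=1, val=11
Step 3: lo=0, hi=0, mid=0, val=2

Found at index 0


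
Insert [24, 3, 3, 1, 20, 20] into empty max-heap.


Insert 24: [24]
Insert 3: [24, 3]
Insert 3: [24, 3, 3]
Insert 1: [24, 3, 3, 1]
Insert 20: [24, 20, 3, 1, 3]
Insert 20: [24, 20, 20, 1, 3, 3]

Final heap: [24, 20, 20, 1, 3, 3]


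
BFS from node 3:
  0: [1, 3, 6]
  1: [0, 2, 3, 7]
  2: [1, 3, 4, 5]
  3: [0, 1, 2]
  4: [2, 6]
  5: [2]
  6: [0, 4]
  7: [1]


Visit 3, enqueue [0, 1, 2]
Visit 0, enqueue [6]
Visit 1, enqueue [7]
Visit 2, enqueue [4, 5]
Visit 6, enqueue []
Visit 7, enqueue []
Visit 4, enqueue []
Visit 5, enqueue []

BFS order: [3, 0, 1, 2, 6, 7, 4, 5]


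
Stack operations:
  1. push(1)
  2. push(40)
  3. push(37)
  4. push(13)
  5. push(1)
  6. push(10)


push(1) -> [1]
push(40) -> [1, 40]
push(37) -> [1, 40, 37]
push(13) -> [1, 40, 37, 13]
push(1) -> [1, 40, 37, 13, 1]
push(10) -> [1, 40, 37, 13, 1, 10]

Final stack: [1, 40, 37, 13, 1, 10]


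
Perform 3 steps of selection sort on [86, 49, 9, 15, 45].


Initial: [86, 49, 9, 15, 45]
Step 1: min=9 at 2
  Swap: [9, 49, 86, 15, 45]
Step 2: min=15 at 3
  Swap: [9, 15, 86, 49, 45]
Step 3: min=45 at 4
  Swap: [9, 15, 45, 49, 86]

After 3 steps: [9, 15, 45, 49, 86]


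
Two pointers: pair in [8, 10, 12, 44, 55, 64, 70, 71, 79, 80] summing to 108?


lo=0(8)+hi=9(80)=88
lo=1(10)+hi=9(80)=90
lo=2(12)+hi=9(80)=92
lo=3(44)+hi=9(80)=124
lo=3(44)+hi=8(79)=123
lo=3(44)+hi=7(71)=115
lo=3(44)+hi=6(70)=114
lo=3(44)+hi=5(64)=108

Yes: 44+64=108


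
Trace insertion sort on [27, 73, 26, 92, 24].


Initial: [27, 73, 26, 92, 24]
Insert 73: [27, 73, 26, 92, 24]
Insert 26: [26, 27, 73, 92, 24]
Insert 92: [26, 27, 73, 92, 24]
Insert 24: [24, 26, 27, 73, 92]

Sorted: [24, 26, 27, 73, 92]


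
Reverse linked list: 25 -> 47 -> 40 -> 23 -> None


Step 1: curr=25, set curr.next=prev(None) | reversed so far: 25
Step 2: curr=47, set curr.next=prev(25) | reversed so far: 47 -> 25
Step 3: curr=40, set curr.next=prev(47) | reversed so far: 40 -> 47 -> 25
Step 4: curr=23, set curr.next=prev(40) | reversed so far: 23 -> 40 -> 47 -> 25

23 -> 40 -> 47 -> 25 -> None


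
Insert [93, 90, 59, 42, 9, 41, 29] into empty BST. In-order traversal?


Insert 93: root
Insert 90: L from 93
Insert 59: L from 93 -> L from 90
Insert 42: L from 93 -> L from 90 -> L from 59
Insert 9: L from 93 -> L from 90 -> L from 59 -> L from 42
Insert 41: L from 93 -> L from 90 -> L from 59 -> L from 42 -> R from 9
Insert 29: L from 93 -> L from 90 -> L from 59 -> L from 42 -> R from 9 -> L from 41

In-order: [9, 29, 41, 42, 59, 90, 93]


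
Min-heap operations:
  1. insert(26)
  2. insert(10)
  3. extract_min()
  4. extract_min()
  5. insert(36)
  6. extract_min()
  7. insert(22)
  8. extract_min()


insert(26) -> [26]
insert(10) -> [10, 26]
extract_min()->10, [26]
extract_min()->26, []
insert(36) -> [36]
extract_min()->36, []
insert(22) -> [22]
extract_min()->22, []

Final heap: []


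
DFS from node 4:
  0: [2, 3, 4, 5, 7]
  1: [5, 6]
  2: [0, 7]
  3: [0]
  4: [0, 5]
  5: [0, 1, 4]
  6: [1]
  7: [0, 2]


Visit 4, push [5, 0]
Visit 0, push [7, 5, 3, 2]
Visit 2, push [7]
Visit 7, push []
Visit 3, push []
Visit 5, push [1]
Visit 1, push [6]
Visit 6, push []

DFS order: [4, 0, 2, 7, 3, 5, 1, 6]


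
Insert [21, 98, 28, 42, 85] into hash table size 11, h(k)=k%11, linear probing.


Insert 21: h=10 -> slot 10
Insert 98: h=10, 1 probes -> slot 0
Insert 28: h=6 -> slot 6
Insert 42: h=9 -> slot 9
Insert 85: h=8 -> slot 8

Table: [98, None, None, None, None, None, 28, None, 85, 42, 21]


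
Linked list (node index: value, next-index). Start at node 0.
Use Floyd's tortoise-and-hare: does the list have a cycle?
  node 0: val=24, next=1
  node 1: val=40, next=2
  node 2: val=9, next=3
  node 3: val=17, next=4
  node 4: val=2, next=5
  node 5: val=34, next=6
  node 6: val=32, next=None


Floyd's tortoise (slow, +1) and hare (fast, +2):
  init: slow=0, fast=0
  step 1: slow=1, fast=2
  step 2: slow=2, fast=4
  step 3: slow=3, fast=6
  step 4: fast -> None, no cycle

Cycle: no


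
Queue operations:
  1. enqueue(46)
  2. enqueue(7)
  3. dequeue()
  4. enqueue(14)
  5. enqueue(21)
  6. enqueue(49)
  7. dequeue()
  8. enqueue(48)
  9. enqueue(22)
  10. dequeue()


enqueue(46) -> [46]
enqueue(7) -> [46, 7]
dequeue()->46, [7]
enqueue(14) -> [7, 14]
enqueue(21) -> [7, 14, 21]
enqueue(49) -> [7, 14, 21, 49]
dequeue()->7, [14, 21, 49]
enqueue(48) -> [14, 21, 49, 48]
enqueue(22) -> [14, 21, 49, 48, 22]
dequeue()->14, [21, 49, 48, 22]

Final queue: [21, 49, 48, 22]


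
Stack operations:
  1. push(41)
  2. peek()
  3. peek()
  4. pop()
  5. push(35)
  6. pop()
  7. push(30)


push(41) -> [41]
peek()->41
peek()->41
pop()->41, []
push(35) -> [35]
pop()->35, []
push(30) -> [30]

Final stack: [30]


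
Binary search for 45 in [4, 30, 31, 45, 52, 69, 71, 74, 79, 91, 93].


Step 1: lo=0, hi=10, mid=5, val=69
Step 2: lo=0, hi=4, mid=2, val=31
Step 3: lo=3, hi=4, mid=3, val=45

Found at index 3


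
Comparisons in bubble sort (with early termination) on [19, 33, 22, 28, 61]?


Algorithm: bubble sort (with early termination)
Input: [19, 33, 22, 28, 61]
Sorted: [19, 22, 28, 33, 61]

7


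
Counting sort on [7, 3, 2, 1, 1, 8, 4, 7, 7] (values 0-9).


Input: [7, 3, 2, 1, 1, 8, 4, 7, 7]
Counts: [0, 2, 1, 1, 1, 0, 0, 3, 1, 0]

Sorted: [1, 1, 2, 3, 4, 7, 7, 7, 8]


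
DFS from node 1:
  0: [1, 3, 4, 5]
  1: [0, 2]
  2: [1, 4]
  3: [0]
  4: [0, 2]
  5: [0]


Visit 1, push [2, 0]
Visit 0, push [5, 4, 3]
Visit 3, push []
Visit 4, push [2]
Visit 2, push []
Visit 5, push []

DFS order: [1, 0, 3, 4, 2, 5]


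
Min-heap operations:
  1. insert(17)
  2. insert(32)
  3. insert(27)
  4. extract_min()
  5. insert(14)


insert(17) -> [17]
insert(32) -> [17, 32]
insert(27) -> [17, 32, 27]
extract_min()->17, [27, 32]
insert(14) -> [14, 32, 27]

Final heap: [14, 32, 27]


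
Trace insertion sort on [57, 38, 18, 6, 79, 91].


Initial: [57, 38, 18, 6, 79, 91]
Insert 38: [38, 57, 18, 6, 79, 91]
Insert 18: [18, 38, 57, 6, 79, 91]
Insert 6: [6, 18, 38, 57, 79, 91]
Insert 79: [6, 18, 38, 57, 79, 91]
Insert 91: [6, 18, 38, 57, 79, 91]

Sorted: [6, 18, 38, 57, 79, 91]


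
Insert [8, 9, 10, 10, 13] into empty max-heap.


Insert 8: [8]
Insert 9: [9, 8]
Insert 10: [10, 8, 9]
Insert 10: [10, 10, 9, 8]
Insert 13: [13, 10, 9, 8, 10]

Final heap: [13, 10, 9, 8, 10]


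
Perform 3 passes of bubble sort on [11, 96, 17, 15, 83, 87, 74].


Initial: [11, 96, 17, 15, 83, 87, 74]
Pass 1: [11, 17, 15, 83, 87, 74, 96] (5 swaps)
Pass 2: [11, 15, 17, 83, 74, 87, 96] (2 swaps)
Pass 3: [11, 15, 17, 74, 83, 87, 96] (1 swaps)

After 3 passes: [11, 15, 17, 74, 83, 87, 96]


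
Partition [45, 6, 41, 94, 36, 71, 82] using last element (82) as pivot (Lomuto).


Pivot: 82
  45 <= 82: advance i (no swap)
  6 <= 82: advance i (no swap)
  41 <= 82: advance i (no swap)
  36 <= 82: swap -> [45, 6, 41, 36, 94, 71, 82]
  71 <= 82: swap -> [45, 6, 41, 36, 71, 94, 82]
Place pivot at 5: [45, 6, 41, 36, 71, 82, 94]

Partitioned: [45, 6, 41, 36, 71, 82, 94]


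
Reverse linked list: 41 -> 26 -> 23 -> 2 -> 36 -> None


Step 1: curr=41, set curr.next=prev(None) | reversed so far: 41
Step 2: curr=26, set curr.next=prev(41) | reversed so far: 26 -> 41
Step 3: curr=23, set curr.next=prev(26) | reversed so far: 23 -> 26 -> 41
Step 4: curr=2, set curr.next=prev(23) | reversed so far: 2 -> 23 -> 26 -> 41
Step 5: curr=36, set curr.next=prev(2) | reversed so far: 36 -> 2 -> 23 -> 26 -> 41

36 -> 2 -> 23 -> 26 -> 41 -> None


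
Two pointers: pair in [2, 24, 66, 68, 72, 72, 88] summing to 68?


lo=0(2)+hi=6(88)=90
lo=0(2)+hi=5(72)=74
lo=0(2)+hi=4(72)=74
lo=0(2)+hi=3(68)=70
lo=0(2)+hi=2(66)=68

Yes: 2+66=68


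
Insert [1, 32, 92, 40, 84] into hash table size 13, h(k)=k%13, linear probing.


Insert 1: h=1 -> slot 1
Insert 32: h=6 -> slot 6
Insert 92: h=1, 1 probes -> slot 2
Insert 40: h=1, 2 probes -> slot 3
Insert 84: h=6, 1 probes -> slot 7

Table: [None, 1, 92, 40, None, None, 32, 84, None, None, None, None, None]


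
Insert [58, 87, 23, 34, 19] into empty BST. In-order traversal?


Insert 58: root
Insert 87: R from 58
Insert 23: L from 58
Insert 34: L from 58 -> R from 23
Insert 19: L from 58 -> L from 23

In-order: [19, 23, 34, 58, 87]


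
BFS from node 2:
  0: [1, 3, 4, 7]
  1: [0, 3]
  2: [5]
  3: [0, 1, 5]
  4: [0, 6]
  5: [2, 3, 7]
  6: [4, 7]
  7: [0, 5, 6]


Visit 2, enqueue [5]
Visit 5, enqueue [3, 7]
Visit 3, enqueue [0, 1]
Visit 7, enqueue [6]
Visit 0, enqueue [4]
Visit 1, enqueue []
Visit 6, enqueue []
Visit 4, enqueue []

BFS order: [2, 5, 3, 7, 0, 1, 6, 4]


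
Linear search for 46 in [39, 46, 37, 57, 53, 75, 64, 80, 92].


i=0: 39!=46
i=1: 46==46 found!

Found at 1, 2 comps


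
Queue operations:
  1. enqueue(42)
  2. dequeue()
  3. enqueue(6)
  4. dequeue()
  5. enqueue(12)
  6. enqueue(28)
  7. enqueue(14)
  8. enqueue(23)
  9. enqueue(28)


enqueue(42) -> [42]
dequeue()->42, []
enqueue(6) -> [6]
dequeue()->6, []
enqueue(12) -> [12]
enqueue(28) -> [12, 28]
enqueue(14) -> [12, 28, 14]
enqueue(23) -> [12, 28, 14, 23]
enqueue(28) -> [12, 28, 14, 23, 28]

Final queue: [12, 28, 14, 23, 28]


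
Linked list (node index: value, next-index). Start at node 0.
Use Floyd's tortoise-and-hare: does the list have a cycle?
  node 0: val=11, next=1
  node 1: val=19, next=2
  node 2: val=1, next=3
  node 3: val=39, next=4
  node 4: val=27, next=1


Floyd's tortoise (slow, +1) and hare (fast, +2):
  init: slow=0, fast=0
  step 1: slow=1, fast=2
  step 2: slow=2, fast=4
  step 3: slow=3, fast=2
  step 4: slow=4, fast=4
  slow == fast at node 4: cycle detected

Cycle: yes


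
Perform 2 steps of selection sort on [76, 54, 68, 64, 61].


Initial: [76, 54, 68, 64, 61]
Step 1: min=54 at 1
  Swap: [54, 76, 68, 64, 61]
Step 2: min=61 at 4
  Swap: [54, 61, 68, 64, 76]

After 2 steps: [54, 61, 68, 64, 76]


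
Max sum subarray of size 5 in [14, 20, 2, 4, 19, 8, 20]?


[0:5]: 59
[1:6]: 53
[2:7]: 53

Max: 59 at [0:5]


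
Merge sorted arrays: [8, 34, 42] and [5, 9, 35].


Take 5 from B
Take 8 from A
Take 9 from B
Take 34 from A
Take 35 from B

Merged: [5, 8, 9, 34, 35, 42]


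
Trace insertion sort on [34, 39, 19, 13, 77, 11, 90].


Initial: [34, 39, 19, 13, 77, 11, 90]
Insert 39: [34, 39, 19, 13, 77, 11, 90]
Insert 19: [19, 34, 39, 13, 77, 11, 90]
Insert 13: [13, 19, 34, 39, 77, 11, 90]
Insert 77: [13, 19, 34, 39, 77, 11, 90]
Insert 11: [11, 13, 19, 34, 39, 77, 90]
Insert 90: [11, 13, 19, 34, 39, 77, 90]

Sorted: [11, 13, 19, 34, 39, 77, 90]


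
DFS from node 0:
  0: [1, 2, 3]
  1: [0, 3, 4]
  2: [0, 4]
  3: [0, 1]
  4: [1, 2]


Visit 0, push [3, 2, 1]
Visit 1, push [4, 3]
Visit 3, push []
Visit 4, push [2]
Visit 2, push []

DFS order: [0, 1, 3, 4, 2]


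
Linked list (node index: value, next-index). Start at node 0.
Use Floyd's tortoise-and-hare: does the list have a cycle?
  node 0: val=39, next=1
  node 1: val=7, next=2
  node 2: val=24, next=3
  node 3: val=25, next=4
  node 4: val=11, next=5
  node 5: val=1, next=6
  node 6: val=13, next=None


Floyd's tortoise (slow, +1) and hare (fast, +2):
  init: slow=0, fast=0
  step 1: slow=1, fast=2
  step 2: slow=2, fast=4
  step 3: slow=3, fast=6
  step 4: fast -> None, no cycle

Cycle: no


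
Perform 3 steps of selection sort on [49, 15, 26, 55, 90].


Initial: [49, 15, 26, 55, 90]
Step 1: min=15 at 1
  Swap: [15, 49, 26, 55, 90]
Step 2: min=26 at 2
  Swap: [15, 26, 49, 55, 90]
Step 3: min=49 at 2
  Swap: [15, 26, 49, 55, 90]

After 3 steps: [15, 26, 49, 55, 90]


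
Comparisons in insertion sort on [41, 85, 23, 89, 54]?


Algorithm: insertion sort
Input: [41, 85, 23, 89, 54]
Sorted: [23, 41, 54, 85, 89]

7


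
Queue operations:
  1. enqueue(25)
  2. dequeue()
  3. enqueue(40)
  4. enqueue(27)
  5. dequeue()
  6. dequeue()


enqueue(25) -> [25]
dequeue()->25, []
enqueue(40) -> [40]
enqueue(27) -> [40, 27]
dequeue()->40, [27]
dequeue()->27, []

Final queue: []


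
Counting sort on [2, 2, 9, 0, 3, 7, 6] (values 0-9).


Input: [2, 2, 9, 0, 3, 7, 6]
Counts: [1, 0, 2, 1, 0, 0, 1, 1, 0, 1]

Sorted: [0, 2, 2, 3, 6, 7, 9]


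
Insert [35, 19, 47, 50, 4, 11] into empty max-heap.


Insert 35: [35]
Insert 19: [35, 19]
Insert 47: [47, 19, 35]
Insert 50: [50, 47, 35, 19]
Insert 4: [50, 47, 35, 19, 4]
Insert 11: [50, 47, 35, 19, 4, 11]

Final heap: [50, 47, 35, 19, 4, 11]


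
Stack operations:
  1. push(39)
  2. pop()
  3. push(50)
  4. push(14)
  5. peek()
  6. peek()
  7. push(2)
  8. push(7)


push(39) -> [39]
pop()->39, []
push(50) -> [50]
push(14) -> [50, 14]
peek()->14
peek()->14
push(2) -> [50, 14, 2]
push(7) -> [50, 14, 2, 7]

Final stack: [50, 14, 2, 7]


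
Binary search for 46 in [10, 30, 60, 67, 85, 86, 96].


Step 1: lo=0, hi=6, mid=3, val=67
Step 2: lo=0, hi=2, mid=1, val=30
Step 3: lo=2, hi=2, mid=2, val=60

Not found


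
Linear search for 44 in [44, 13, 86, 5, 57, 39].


i=0: 44==44 found!

Found at 0, 1 comps


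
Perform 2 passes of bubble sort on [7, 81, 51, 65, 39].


Initial: [7, 81, 51, 65, 39]
Pass 1: [7, 51, 65, 39, 81] (3 swaps)
Pass 2: [7, 51, 39, 65, 81] (1 swaps)

After 2 passes: [7, 51, 39, 65, 81]


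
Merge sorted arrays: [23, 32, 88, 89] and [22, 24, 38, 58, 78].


Take 22 from B
Take 23 from A
Take 24 from B
Take 32 from A
Take 38 from B
Take 58 from B
Take 78 from B

Merged: [22, 23, 24, 32, 38, 58, 78, 88, 89]


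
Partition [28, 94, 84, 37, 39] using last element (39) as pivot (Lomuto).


Pivot: 39
  28 <= 39: advance i (no swap)
  37 <= 39: swap -> [28, 37, 84, 94, 39]
Place pivot at 2: [28, 37, 39, 94, 84]

Partitioned: [28, 37, 39, 94, 84]


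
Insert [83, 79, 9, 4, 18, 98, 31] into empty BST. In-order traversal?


Insert 83: root
Insert 79: L from 83
Insert 9: L from 83 -> L from 79
Insert 4: L from 83 -> L from 79 -> L from 9
Insert 18: L from 83 -> L from 79 -> R from 9
Insert 98: R from 83
Insert 31: L from 83 -> L from 79 -> R from 9 -> R from 18

In-order: [4, 9, 18, 31, 79, 83, 98]


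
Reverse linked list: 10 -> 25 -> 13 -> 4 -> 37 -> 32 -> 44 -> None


Step 1: curr=10, set curr.next=prev(None) | reversed so far: 10
Step 2: curr=25, set curr.next=prev(10) | reversed so far: 25 -> 10
Step 3: curr=13, set curr.next=prev(25) | reversed so far: 13 -> 25 -> 10
Step 4: curr=4, set curr.next=prev(13) | reversed so far: 4 -> 13 -> 25 -> 10
Step 5: curr=37, set curr.next=prev(4) | reversed so far: 37 -> 4 -> 13 -> 25 -> 10
Step 6: curr=32, set curr.next=prev(37) | reversed so far: 32 -> 37 -> 4 -> 13 -> 25 -> 10
Step 7: curr=44, set curr.next=prev(32) | reversed so far: 44 -> 32 -> 37 -> 4 -> 13 -> 25 -> 10

44 -> 32 -> 37 -> 4 -> 13 -> 25 -> 10 -> None


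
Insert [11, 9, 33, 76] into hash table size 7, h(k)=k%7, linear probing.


Insert 11: h=4 -> slot 4
Insert 9: h=2 -> slot 2
Insert 33: h=5 -> slot 5
Insert 76: h=6 -> slot 6

Table: [None, None, 9, None, 11, 33, 76]


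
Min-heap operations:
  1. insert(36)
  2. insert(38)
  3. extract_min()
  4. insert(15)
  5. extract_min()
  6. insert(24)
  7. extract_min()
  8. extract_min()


insert(36) -> [36]
insert(38) -> [36, 38]
extract_min()->36, [38]
insert(15) -> [15, 38]
extract_min()->15, [38]
insert(24) -> [24, 38]
extract_min()->24, [38]
extract_min()->38, []

Final heap: []


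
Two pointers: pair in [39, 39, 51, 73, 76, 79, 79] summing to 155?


lo=0(39)+hi=6(79)=118
lo=1(39)+hi=6(79)=118
lo=2(51)+hi=6(79)=130
lo=3(73)+hi=6(79)=152
lo=4(76)+hi=6(79)=155

Yes: 76+79=155


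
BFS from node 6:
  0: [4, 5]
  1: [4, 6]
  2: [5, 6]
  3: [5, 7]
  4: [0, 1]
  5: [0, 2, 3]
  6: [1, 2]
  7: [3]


Visit 6, enqueue [1, 2]
Visit 1, enqueue [4]
Visit 2, enqueue [5]
Visit 4, enqueue [0]
Visit 5, enqueue [3]
Visit 0, enqueue []
Visit 3, enqueue [7]
Visit 7, enqueue []

BFS order: [6, 1, 2, 4, 5, 0, 3, 7]


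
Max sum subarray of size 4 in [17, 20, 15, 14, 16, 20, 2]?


[0:4]: 66
[1:5]: 65
[2:6]: 65
[3:7]: 52

Max: 66 at [0:4]


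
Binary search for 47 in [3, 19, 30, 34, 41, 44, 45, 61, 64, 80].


Step 1: lo=0, hi=9, mid=4, val=41
Step 2: lo=5, hi=9, mid=7, val=61
Step 3: lo=5, hi=6, mid=5, val=44
Step 4: lo=6, hi=6, mid=6, val=45

Not found


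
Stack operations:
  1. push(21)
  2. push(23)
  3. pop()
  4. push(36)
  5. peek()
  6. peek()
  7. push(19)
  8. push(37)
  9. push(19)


push(21) -> [21]
push(23) -> [21, 23]
pop()->23, [21]
push(36) -> [21, 36]
peek()->36
peek()->36
push(19) -> [21, 36, 19]
push(37) -> [21, 36, 19, 37]
push(19) -> [21, 36, 19, 37, 19]

Final stack: [21, 36, 19, 37, 19]


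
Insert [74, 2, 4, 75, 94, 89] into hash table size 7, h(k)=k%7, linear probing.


Insert 74: h=4 -> slot 4
Insert 2: h=2 -> slot 2
Insert 4: h=4, 1 probes -> slot 5
Insert 75: h=5, 1 probes -> slot 6
Insert 94: h=3 -> slot 3
Insert 89: h=5, 2 probes -> slot 0

Table: [89, None, 2, 94, 74, 4, 75]


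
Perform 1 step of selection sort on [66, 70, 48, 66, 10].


Initial: [66, 70, 48, 66, 10]
Step 1: min=10 at 4
  Swap: [10, 70, 48, 66, 66]

After 1 step: [10, 70, 48, 66, 66]


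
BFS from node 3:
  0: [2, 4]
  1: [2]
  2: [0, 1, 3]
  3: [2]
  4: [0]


Visit 3, enqueue [2]
Visit 2, enqueue [0, 1]
Visit 0, enqueue [4]
Visit 1, enqueue []
Visit 4, enqueue []

BFS order: [3, 2, 0, 1, 4]


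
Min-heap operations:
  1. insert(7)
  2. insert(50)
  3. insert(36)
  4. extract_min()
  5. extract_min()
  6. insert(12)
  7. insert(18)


insert(7) -> [7]
insert(50) -> [7, 50]
insert(36) -> [7, 50, 36]
extract_min()->7, [36, 50]
extract_min()->36, [50]
insert(12) -> [12, 50]
insert(18) -> [12, 50, 18]

Final heap: [12, 50, 18]


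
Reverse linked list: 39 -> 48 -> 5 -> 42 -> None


Step 1: curr=39, set curr.next=prev(None) | reversed so far: 39
Step 2: curr=48, set curr.next=prev(39) | reversed so far: 48 -> 39
Step 3: curr=5, set curr.next=prev(48) | reversed so far: 5 -> 48 -> 39
Step 4: curr=42, set curr.next=prev(5) | reversed so far: 42 -> 5 -> 48 -> 39

42 -> 5 -> 48 -> 39 -> None


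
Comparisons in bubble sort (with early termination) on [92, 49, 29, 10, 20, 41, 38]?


Algorithm: bubble sort (with early termination)
Input: [92, 49, 29, 10, 20, 41, 38]
Sorted: [10, 20, 29, 38, 41, 49, 92]

18


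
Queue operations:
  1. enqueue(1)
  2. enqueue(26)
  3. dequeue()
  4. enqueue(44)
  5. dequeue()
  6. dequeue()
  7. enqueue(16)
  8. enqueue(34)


enqueue(1) -> [1]
enqueue(26) -> [1, 26]
dequeue()->1, [26]
enqueue(44) -> [26, 44]
dequeue()->26, [44]
dequeue()->44, []
enqueue(16) -> [16]
enqueue(34) -> [16, 34]

Final queue: [16, 34]


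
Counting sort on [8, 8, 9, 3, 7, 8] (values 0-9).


Input: [8, 8, 9, 3, 7, 8]
Counts: [0, 0, 0, 1, 0, 0, 0, 1, 3, 1]

Sorted: [3, 7, 8, 8, 8, 9]


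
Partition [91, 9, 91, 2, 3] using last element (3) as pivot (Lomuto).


Pivot: 3
  2 <= 3: swap -> [2, 9, 91, 91, 3]
Place pivot at 1: [2, 3, 91, 91, 9]

Partitioned: [2, 3, 91, 91, 9]


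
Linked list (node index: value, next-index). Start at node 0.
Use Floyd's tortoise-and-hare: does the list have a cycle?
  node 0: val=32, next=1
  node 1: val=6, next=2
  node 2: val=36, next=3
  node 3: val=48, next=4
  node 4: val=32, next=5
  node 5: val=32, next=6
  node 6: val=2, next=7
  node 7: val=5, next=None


Floyd's tortoise (slow, +1) and hare (fast, +2):
  init: slow=0, fast=0
  step 1: slow=1, fast=2
  step 2: slow=2, fast=4
  step 3: slow=3, fast=6
  step 4: fast 6->7->None, no cycle

Cycle: no


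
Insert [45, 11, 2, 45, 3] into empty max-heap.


Insert 45: [45]
Insert 11: [45, 11]
Insert 2: [45, 11, 2]
Insert 45: [45, 45, 2, 11]
Insert 3: [45, 45, 2, 11, 3]

Final heap: [45, 45, 2, 11, 3]


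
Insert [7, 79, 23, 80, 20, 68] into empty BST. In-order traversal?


Insert 7: root
Insert 79: R from 7
Insert 23: R from 7 -> L from 79
Insert 80: R from 7 -> R from 79
Insert 20: R from 7 -> L from 79 -> L from 23
Insert 68: R from 7 -> L from 79 -> R from 23

In-order: [7, 20, 23, 68, 79, 80]


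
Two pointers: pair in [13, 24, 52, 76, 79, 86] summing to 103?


lo=0(13)+hi=5(86)=99
lo=1(24)+hi=5(86)=110
lo=1(24)+hi=4(79)=103

Yes: 24+79=103


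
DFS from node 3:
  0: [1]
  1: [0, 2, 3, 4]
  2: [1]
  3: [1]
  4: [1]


Visit 3, push [1]
Visit 1, push [4, 2, 0]
Visit 0, push []
Visit 2, push []
Visit 4, push []

DFS order: [3, 1, 0, 2, 4]


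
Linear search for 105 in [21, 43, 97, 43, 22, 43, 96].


i=0: 21!=105
i=1: 43!=105
i=2: 97!=105
i=3: 43!=105
i=4: 22!=105
i=5: 43!=105
i=6: 96!=105

Not found, 7 comps


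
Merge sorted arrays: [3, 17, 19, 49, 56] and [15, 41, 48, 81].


Take 3 from A
Take 15 from B
Take 17 from A
Take 19 from A
Take 41 from B
Take 48 from B
Take 49 from A
Take 56 from A

Merged: [3, 15, 17, 19, 41, 48, 49, 56, 81]


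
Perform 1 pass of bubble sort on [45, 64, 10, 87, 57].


Initial: [45, 64, 10, 87, 57]
Pass 1: [45, 10, 64, 57, 87] (2 swaps)

After 1 pass: [45, 10, 64, 57, 87]


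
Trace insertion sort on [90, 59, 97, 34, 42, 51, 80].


Initial: [90, 59, 97, 34, 42, 51, 80]
Insert 59: [59, 90, 97, 34, 42, 51, 80]
Insert 97: [59, 90, 97, 34, 42, 51, 80]
Insert 34: [34, 59, 90, 97, 42, 51, 80]
Insert 42: [34, 42, 59, 90, 97, 51, 80]
Insert 51: [34, 42, 51, 59, 90, 97, 80]
Insert 80: [34, 42, 51, 59, 80, 90, 97]

Sorted: [34, 42, 51, 59, 80, 90, 97]


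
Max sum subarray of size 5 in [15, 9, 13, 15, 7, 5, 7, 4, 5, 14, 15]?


[0:5]: 59
[1:6]: 49
[2:7]: 47
[3:8]: 38
[4:9]: 28
[5:10]: 35
[6:11]: 45

Max: 59 at [0:5]


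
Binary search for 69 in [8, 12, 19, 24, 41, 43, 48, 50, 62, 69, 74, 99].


Step 1: lo=0, hi=11, mid=5, val=43
Step 2: lo=6, hi=11, mid=8, val=62
Step 3: lo=9, hi=11, mid=10, val=74
Step 4: lo=9, hi=9, mid=9, val=69

Found at index 9


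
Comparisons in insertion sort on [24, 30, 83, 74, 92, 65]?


Algorithm: insertion sort
Input: [24, 30, 83, 74, 92, 65]
Sorted: [24, 30, 65, 74, 83, 92]

9


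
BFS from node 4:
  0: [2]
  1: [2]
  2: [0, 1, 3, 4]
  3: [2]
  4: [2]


Visit 4, enqueue [2]
Visit 2, enqueue [0, 1, 3]
Visit 0, enqueue []
Visit 1, enqueue []
Visit 3, enqueue []

BFS order: [4, 2, 0, 1, 3]


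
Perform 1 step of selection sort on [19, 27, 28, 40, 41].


Initial: [19, 27, 28, 40, 41]
Step 1: min=19 at 0
  Swap: [19, 27, 28, 40, 41]

After 1 step: [19, 27, 28, 40, 41]


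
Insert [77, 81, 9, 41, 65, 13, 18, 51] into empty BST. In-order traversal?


Insert 77: root
Insert 81: R from 77
Insert 9: L from 77
Insert 41: L from 77 -> R from 9
Insert 65: L from 77 -> R from 9 -> R from 41
Insert 13: L from 77 -> R from 9 -> L from 41
Insert 18: L from 77 -> R from 9 -> L from 41 -> R from 13
Insert 51: L from 77 -> R from 9 -> R from 41 -> L from 65

In-order: [9, 13, 18, 41, 51, 65, 77, 81]


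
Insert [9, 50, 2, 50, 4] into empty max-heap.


Insert 9: [9]
Insert 50: [50, 9]
Insert 2: [50, 9, 2]
Insert 50: [50, 50, 2, 9]
Insert 4: [50, 50, 2, 9, 4]

Final heap: [50, 50, 2, 9, 4]


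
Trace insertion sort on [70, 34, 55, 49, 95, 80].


Initial: [70, 34, 55, 49, 95, 80]
Insert 34: [34, 70, 55, 49, 95, 80]
Insert 55: [34, 55, 70, 49, 95, 80]
Insert 49: [34, 49, 55, 70, 95, 80]
Insert 95: [34, 49, 55, 70, 95, 80]
Insert 80: [34, 49, 55, 70, 80, 95]

Sorted: [34, 49, 55, 70, 80, 95]


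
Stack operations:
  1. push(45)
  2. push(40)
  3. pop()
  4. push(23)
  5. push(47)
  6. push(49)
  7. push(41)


push(45) -> [45]
push(40) -> [45, 40]
pop()->40, [45]
push(23) -> [45, 23]
push(47) -> [45, 23, 47]
push(49) -> [45, 23, 47, 49]
push(41) -> [45, 23, 47, 49, 41]

Final stack: [45, 23, 47, 49, 41]


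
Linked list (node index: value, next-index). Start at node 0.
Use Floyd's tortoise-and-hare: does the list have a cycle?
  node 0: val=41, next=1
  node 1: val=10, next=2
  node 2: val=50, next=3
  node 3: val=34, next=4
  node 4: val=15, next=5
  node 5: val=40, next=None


Floyd's tortoise (slow, +1) and hare (fast, +2):
  init: slow=0, fast=0
  step 1: slow=1, fast=2
  step 2: slow=2, fast=4
  step 3: fast 4->5->None, no cycle

Cycle: no


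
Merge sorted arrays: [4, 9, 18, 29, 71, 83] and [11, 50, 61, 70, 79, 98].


Take 4 from A
Take 9 from A
Take 11 from B
Take 18 from A
Take 29 from A
Take 50 from B
Take 61 from B
Take 70 from B
Take 71 from A
Take 79 from B
Take 83 from A

Merged: [4, 9, 11, 18, 29, 50, 61, 70, 71, 79, 83, 98]


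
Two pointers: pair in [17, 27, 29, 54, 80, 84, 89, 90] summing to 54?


lo=0(17)+hi=7(90)=107
lo=0(17)+hi=6(89)=106
lo=0(17)+hi=5(84)=101
lo=0(17)+hi=4(80)=97
lo=0(17)+hi=3(54)=71
lo=0(17)+hi=2(29)=46
lo=1(27)+hi=2(29)=56

No pair found


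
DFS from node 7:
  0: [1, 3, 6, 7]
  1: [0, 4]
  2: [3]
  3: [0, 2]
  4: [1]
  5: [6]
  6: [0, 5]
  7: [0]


Visit 7, push [0]
Visit 0, push [6, 3, 1]
Visit 1, push [4]
Visit 4, push []
Visit 3, push [2]
Visit 2, push []
Visit 6, push [5]
Visit 5, push []

DFS order: [7, 0, 1, 4, 3, 2, 6, 5]


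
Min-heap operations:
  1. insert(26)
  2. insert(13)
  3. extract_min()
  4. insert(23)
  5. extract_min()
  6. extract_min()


insert(26) -> [26]
insert(13) -> [13, 26]
extract_min()->13, [26]
insert(23) -> [23, 26]
extract_min()->23, [26]
extract_min()->26, []

Final heap: []


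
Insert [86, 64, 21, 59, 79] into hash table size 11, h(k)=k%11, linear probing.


Insert 86: h=9 -> slot 9
Insert 64: h=9, 1 probes -> slot 10
Insert 21: h=10, 1 probes -> slot 0
Insert 59: h=4 -> slot 4
Insert 79: h=2 -> slot 2

Table: [21, None, 79, None, 59, None, None, None, None, 86, 64]


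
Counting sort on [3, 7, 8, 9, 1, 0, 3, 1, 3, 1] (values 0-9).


Input: [3, 7, 8, 9, 1, 0, 3, 1, 3, 1]
Counts: [1, 3, 0, 3, 0, 0, 0, 1, 1, 1]

Sorted: [0, 1, 1, 1, 3, 3, 3, 7, 8, 9]


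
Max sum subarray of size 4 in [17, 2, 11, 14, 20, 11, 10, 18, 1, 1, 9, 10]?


[0:4]: 44
[1:5]: 47
[2:6]: 56
[3:7]: 55
[4:8]: 59
[5:9]: 40
[6:10]: 30
[7:11]: 29
[8:12]: 21

Max: 59 at [4:8]


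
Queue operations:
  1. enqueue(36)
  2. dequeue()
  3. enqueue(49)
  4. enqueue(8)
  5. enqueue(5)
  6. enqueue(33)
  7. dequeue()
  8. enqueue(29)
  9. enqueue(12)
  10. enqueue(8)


enqueue(36) -> [36]
dequeue()->36, []
enqueue(49) -> [49]
enqueue(8) -> [49, 8]
enqueue(5) -> [49, 8, 5]
enqueue(33) -> [49, 8, 5, 33]
dequeue()->49, [8, 5, 33]
enqueue(29) -> [8, 5, 33, 29]
enqueue(12) -> [8, 5, 33, 29, 12]
enqueue(8) -> [8, 5, 33, 29, 12, 8]

Final queue: [8, 5, 33, 29, 12, 8]


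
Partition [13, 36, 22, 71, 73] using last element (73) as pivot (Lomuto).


Pivot: 73
  13 <= 73: advance i (no swap)
  36 <= 73: advance i (no swap)
  22 <= 73: advance i (no swap)
  71 <= 73: advance i (no swap)
Place pivot at 4: [13, 36, 22, 71, 73]

Partitioned: [13, 36, 22, 71, 73]


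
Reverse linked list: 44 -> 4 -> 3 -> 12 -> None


Step 1: curr=44, set curr.next=prev(None) | reversed so far: 44
Step 2: curr=4, set curr.next=prev(44) | reversed so far: 4 -> 44
Step 3: curr=3, set curr.next=prev(4) | reversed so far: 3 -> 4 -> 44
Step 4: curr=12, set curr.next=prev(3) | reversed so far: 12 -> 3 -> 4 -> 44

12 -> 3 -> 4 -> 44 -> None


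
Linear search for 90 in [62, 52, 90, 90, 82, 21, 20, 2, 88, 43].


i=0: 62!=90
i=1: 52!=90
i=2: 90==90 found!

Found at 2, 3 comps


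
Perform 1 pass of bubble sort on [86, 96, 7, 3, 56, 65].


Initial: [86, 96, 7, 3, 56, 65]
Pass 1: [86, 7, 3, 56, 65, 96] (4 swaps)

After 1 pass: [86, 7, 3, 56, 65, 96]


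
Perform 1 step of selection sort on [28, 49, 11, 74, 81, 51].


Initial: [28, 49, 11, 74, 81, 51]
Step 1: min=11 at 2
  Swap: [11, 49, 28, 74, 81, 51]

After 1 step: [11, 49, 28, 74, 81, 51]


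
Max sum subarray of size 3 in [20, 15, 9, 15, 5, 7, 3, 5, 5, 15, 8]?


[0:3]: 44
[1:4]: 39
[2:5]: 29
[3:6]: 27
[4:7]: 15
[5:8]: 15
[6:9]: 13
[7:10]: 25
[8:11]: 28

Max: 44 at [0:3]


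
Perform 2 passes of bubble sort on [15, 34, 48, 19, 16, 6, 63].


Initial: [15, 34, 48, 19, 16, 6, 63]
Pass 1: [15, 34, 19, 16, 6, 48, 63] (3 swaps)
Pass 2: [15, 19, 16, 6, 34, 48, 63] (3 swaps)

After 2 passes: [15, 19, 16, 6, 34, 48, 63]


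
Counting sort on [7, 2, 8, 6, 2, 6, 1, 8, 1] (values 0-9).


Input: [7, 2, 8, 6, 2, 6, 1, 8, 1]
Counts: [0, 2, 2, 0, 0, 0, 2, 1, 2, 0]

Sorted: [1, 1, 2, 2, 6, 6, 7, 8, 8]


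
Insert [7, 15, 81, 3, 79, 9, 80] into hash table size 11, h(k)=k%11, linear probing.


Insert 7: h=7 -> slot 7
Insert 15: h=4 -> slot 4
Insert 81: h=4, 1 probes -> slot 5
Insert 3: h=3 -> slot 3
Insert 79: h=2 -> slot 2
Insert 9: h=9 -> slot 9
Insert 80: h=3, 3 probes -> slot 6

Table: [None, None, 79, 3, 15, 81, 80, 7, None, 9, None]


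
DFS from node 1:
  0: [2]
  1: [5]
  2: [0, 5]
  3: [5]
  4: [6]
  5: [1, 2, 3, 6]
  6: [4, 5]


Visit 1, push [5]
Visit 5, push [6, 3, 2]
Visit 2, push [0]
Visit 0, push []
Visit 3, push []
Visit 6, push [4]
Visit 4, push []

DFS order: [1, 5, 2, 0, 3, 6, 4]


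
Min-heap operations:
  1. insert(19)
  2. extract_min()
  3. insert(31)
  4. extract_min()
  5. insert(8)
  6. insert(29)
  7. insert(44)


insert(19) -> [19]
extract_min()->19, []
insert(31) -> [31]
extract_min()->31, []
insert(8) -> [8]
insert(29) -> [8, 29]
insert(44) -> [8, 29, 44]

Final heap: [8, 29, 44]


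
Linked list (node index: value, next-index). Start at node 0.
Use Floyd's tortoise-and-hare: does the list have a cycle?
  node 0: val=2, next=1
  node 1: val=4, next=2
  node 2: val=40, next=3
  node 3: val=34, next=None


Floyd's tortoise (slow, +1) and hare (fast, +2):
  init: slow=0, fast=0
  step 1: slow=1, fast=2
  step 2: fast 2->3->None, no cycle

Cycle: no


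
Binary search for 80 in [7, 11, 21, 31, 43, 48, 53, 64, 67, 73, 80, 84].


Step 1: lo=0, hi=11, mid=5, val=48
Step 2: lo=6, hi=11, mid=8, val=67
Step 3: lo=9, hi=11, mid=10, val=80

Found at index 10


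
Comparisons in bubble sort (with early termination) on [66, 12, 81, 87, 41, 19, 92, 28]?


Algorithm: bubble sort (with early termination)
Input: [66, 12, 81, 87, 41, 19, 92, 28]
Sorted: [12, 19, 28, 41, 66, 81, 87, 92]

27


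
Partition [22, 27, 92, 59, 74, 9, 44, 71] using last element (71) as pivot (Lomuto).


Pivot: 71
  22 <= 71: advance i (no swap)
  27 <= 71: advance i (no swap)
  59 <= 71: swap -> [22, 27, 59, 92, 74, 9, 44, 71]
  9 <= 71: swap -> [22, 27, 59, 9, 74, 92, 44, 71]
  44 <= 71: swap -> [22, 27, 59, 9, 44, 92, 74, 71]
Place pivot at 5: [22, 27, 59, 9, 44, 71, 74, 92]

Partitioned: [22, 27, 59, 9, 44, 71, 74, 92]


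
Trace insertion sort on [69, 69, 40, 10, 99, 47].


Initial: [69, 69, 40, 10, 99, 47]
Insert 69: [69, 69, 40, 10, 99, 47]
Insert 40: [40, 69, 69, 10, 99, 47]
Insert 10: [10, 40, 69, 69, 99, 47]
Insert 99: [10, 40, 69, 69, 99, 47]
Insert 47: [10, 40, 47, 69, 69, 99]

Sorted: [10, 40, 47, 69, 69, 99]


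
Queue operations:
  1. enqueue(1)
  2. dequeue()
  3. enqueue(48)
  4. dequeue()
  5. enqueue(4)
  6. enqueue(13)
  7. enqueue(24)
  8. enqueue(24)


enqueue(1) -> [1]
dequeue()->1, []
enqueue(48) -> [48]
dequeue()->48, []
enqueue(4) -> [4]
enqueue(13) -> [4, 13]
enqueue(24) -> [4, 13, 24]
enqueue(24) -> [4, 13, 24, 24]

Final queue: [4, 13, 24, 24]


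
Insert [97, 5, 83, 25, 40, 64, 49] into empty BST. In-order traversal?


Insert 97: root
Insert 5: L from 97
Insert 83: L from 97 -> R from 5
Insert 25: L from 97 -> R from 5 -> L from 83
Insert 40: L from 97 -> R from 5 -> L from 83 -> R from 25
Insert 64: L from 97 -> R from 5 -> L from 83 -> R from 25 -> R from 40
Insert 49: L from 97 -> R from 5 -> L from 83 -> R from 25 -> R from 40 -> L from 64

In-order: [5, 25, 40, 49, 64, 83, 97]


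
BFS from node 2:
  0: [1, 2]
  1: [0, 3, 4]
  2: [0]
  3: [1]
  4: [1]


Visit 2, enqueue [0]
Visit 0, enqueue [1]
Visit 1, enqueue [3, 4]
Visit 3, enqueue []
Visit 4, enqueue []

BFS order: [2, 0, 1, 3, 4]


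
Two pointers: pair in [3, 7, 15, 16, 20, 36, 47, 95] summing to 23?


lo=0(3)+hi=7(95)=98
lo=0(3)+hi=6(47)=50
lo=0(3)+hi=5(36)=39
lo=0(3)+hi=4(20)=23

Yes: 3+20=23


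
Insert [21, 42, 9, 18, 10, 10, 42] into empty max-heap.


Insert 21: [21]
Insert 42: [42, 21]
Insert 9: [42, 21, 9]
Insert 18: [42, 21, 9, 18]
Insert 10: [42, 21, 9, 18, 10]
Insert 10: [42, 21, 10, 18, 10, 9]
Insert 42: [42, 21, 42, 18, 10, 9, 10]

Final heap: [42, 21, 42, 18, 10, 9, 10]


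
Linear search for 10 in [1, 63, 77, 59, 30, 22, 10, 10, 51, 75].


i=0: 1!=10
i=1: 63!=10
i=2: 77!=10
i=3: 59!=10
i=4: 30!=10
i=5: 22!=10
i=6: 10==10 found!

Found at 6, 7 comps


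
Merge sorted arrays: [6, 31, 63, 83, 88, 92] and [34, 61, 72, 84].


Take 6 from A
Take 31 from A
Take 34 from B
Take 61 from B
Take 63 from A
Take 72 from B
Take 83 from A
Take 84 from B

Merged: [6, 31, 34, 61, 63, 72, 83, 84, 88, 92]


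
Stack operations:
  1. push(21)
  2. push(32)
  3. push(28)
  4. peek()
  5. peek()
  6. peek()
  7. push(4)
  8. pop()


push(21) -> [21]
push(32) -> [21, 32]
push(28) -> [21, 32, 28]
peek()->28
peek()->28
peek()->28
push(4) -> [21, 32, 28, 4]
pop()->4, [21, 32, 28]

Final stack: [21, 32, 28]


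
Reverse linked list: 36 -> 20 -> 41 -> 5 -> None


Step 1: curr=36, set curr.next=prev(None) | reversed so far: 36
Step 2: curr=20, set curr.next=prev(36) | reversed so far: 20 -> 36
Step 3: curr=41, set curr.next=prev(20) | reversed so far: 41 -> 20 -> 36
Step 4: curr=5, set curr.next=prev(41) | reversed so far: 5 -> 41 -> 20 -> 36

5 -> 41 -> 20 -> 36 -> None


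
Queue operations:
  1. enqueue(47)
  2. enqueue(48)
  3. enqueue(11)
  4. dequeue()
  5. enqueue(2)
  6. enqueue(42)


enqueue(47) -> [47]
enqueue(48) -> [47, 48]
enqueue(11) -> [47, 48, 11]
dequeue()->47, [48, 11]
enqueue(2) -> [48, 11, 2]
enqueue(42) -> [48, 11, 2, 42]

Final queue: [48, 11, 2, 42]


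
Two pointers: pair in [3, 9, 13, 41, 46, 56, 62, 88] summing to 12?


lo=0(3)+hi=7(88)=91
lo=0(3)+hi=6(62)=65
lo=0(3)+hi=5(56)=59
lo=0(3)+hi=4(46)=49
lo=0(3)+hi=3(41)=44
lo=0(3)+hi=2(13)=16
lo=0(3)+hi=1(9)=12

Yes: 3+9=12


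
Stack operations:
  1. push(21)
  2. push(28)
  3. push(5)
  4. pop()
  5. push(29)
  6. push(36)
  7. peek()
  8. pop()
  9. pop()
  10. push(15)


push(21) -> [21]
push(28) -> [21, 28]
push(5) -> [21, 28, 5]
pop()->5, [21, 28]
push(29) -> [21, 28, 29]
push(36) -> [21, 28, 29, 36]
peek()->36
pop()->36, [21, 28, 29]
pop()->29, [21, 28]
push(15) -> [21, 28, 15]

Final stack: [21, 28, 15]


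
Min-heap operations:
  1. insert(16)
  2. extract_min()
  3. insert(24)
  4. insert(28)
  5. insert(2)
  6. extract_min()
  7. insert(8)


insert(16) -> [16]
extract_min()->16, []
insert(24) -> [24]
insert(28) -> [24, 28]
insert(2) -> [2, 28, 24]
extract_min()->2, [24, 28]
insert(8) -> [8, 28, 24]

Final heap: [8, 28, 24]


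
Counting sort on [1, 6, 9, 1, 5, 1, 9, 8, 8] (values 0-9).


Input: [1, 6, 9, 1, 5, 1, 9, 8, 8]
Counts: [0, 3, 0, 0, 0, 1, 1, 0, 2, 2]

Sorted: [1, 1, 1, 5, 6, 8, 8, 9, 9]


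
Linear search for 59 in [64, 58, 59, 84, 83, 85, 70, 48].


i=0: 64!=59
i=1: 58!=59
i=2: 59==59 found!

Found at 2, 3 comps


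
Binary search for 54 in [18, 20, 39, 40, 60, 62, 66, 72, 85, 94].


Step 1: lo=0, hi=9, mid=4, val=60
Step 2: lo=0, hi=3, mid=1, val=20
Step 3: lo=2, hi=3, mid=2, val=39
Step 4: lo=3, hi=3, mid=3, val=40

Not found


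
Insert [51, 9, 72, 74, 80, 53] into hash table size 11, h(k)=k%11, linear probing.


Insert 51: h=7 -> slot 7
Insert 9: h=9 -> slot 9
Insert 72: h=6 -> slot 6
Insert 74: h=8 -> slot 8
Insert 80: h=3 -> slot 3
Insert 53: h=9, 1 probes -> slot 10

Table: [None, None, None, 80, None, None, 72, 51, 74, 9, 53]


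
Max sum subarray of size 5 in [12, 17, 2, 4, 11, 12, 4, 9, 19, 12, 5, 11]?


[0:5]: 46
[1:6]: 46
[2:7]: 33
[3:8]: 40
[4:9]: 55
[5:10]: 56
[6:11]: 49
[7:12]: 56

Max: 56 at [5:10]


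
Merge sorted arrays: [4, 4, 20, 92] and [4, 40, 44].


Take 4 from A
Take 4 from A
Take 4 from B
Take 20 from A
Take 40 from B
Take 44 from B

Merged: [4, 4, 4, 20, 40, 44, 92]


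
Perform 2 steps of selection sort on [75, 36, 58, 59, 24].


Initial: [75, 36, 58, 59, 24]
Step 1: min=24 at 4
  Swap: [24, 36, 58, 59, 75]
Step 2: min=36 at 1
  Swap: [24, 36, 58, 59, 75]

After 2 steps: [24, 36, 58, 59, 75]


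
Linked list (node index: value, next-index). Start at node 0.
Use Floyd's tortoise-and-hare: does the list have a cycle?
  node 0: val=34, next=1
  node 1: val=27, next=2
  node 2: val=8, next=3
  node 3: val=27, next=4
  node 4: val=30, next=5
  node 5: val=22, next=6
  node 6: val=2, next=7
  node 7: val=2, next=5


Floyd's tortoise (slow, +1) and hare (fast, +2):
  init: slow=0, fast=0
  step 1: slow=1, fast=2
  step 2: slow=2, fast=4
  step 3: slow=3, fast=6
  step 4: slow=4, fast=5
  step 5: slow=5, fast=7
  step 6: slow=6, fast=6
  slow == fast at node 6: cycle detected

Cycle: yes


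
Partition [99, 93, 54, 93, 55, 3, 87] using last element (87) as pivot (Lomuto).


Pivot: 87
  54 <= 87: swap -> [54, 93, 99, 93, 55, 3, 87]
  55 <= 87: swap -> [54, 55, 99, 93, 93, 3, 87]
  3 <= 87: swap -> [54, 55, 3, 93, 93, 99, 87]
Place pivot at 3: [54, 55, 3, 87, 93, 99, 93]

Partitioned: [54, 55, 3, 87, 93, 99, 93]


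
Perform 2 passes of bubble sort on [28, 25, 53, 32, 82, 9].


Initial: [28, 25, 53, 32, 82, 9]
Pass 1: [25, 28, 32, 53, 9, 82] (3 swaps)
Pass 2: [25, 28, 32, 9, 53, 82] (1 swaps)

After 2 passes: [25, 28, 32, 9, 53, 82]


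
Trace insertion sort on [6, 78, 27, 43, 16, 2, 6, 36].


Initial: [6, 78, 27, 43, 16, 2, 6, 36]
Insert 78: [6, 78, 27, 43, 16, 2, 6, 36]
Insert 27: [6, 27, 78, 43, 16, 2, 6, 36]
Insert 43: [6, 27, 43, 78, 16, 2, 6, 36]
Insert 16: [6, 16, 27, 43, 78, 2, 6, 36]
Insert 2: [2, 6, 16, 27, 43, 78, 6, 36]
Insert 6: [2, 6, 6, 16, 27, 43, 78, 36]
Insert 36: [2, 6, 6, 16, 27, 36, 43, 78]

Sorted: [2, 6, 6, 16, 27, 36, 43, 78]
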